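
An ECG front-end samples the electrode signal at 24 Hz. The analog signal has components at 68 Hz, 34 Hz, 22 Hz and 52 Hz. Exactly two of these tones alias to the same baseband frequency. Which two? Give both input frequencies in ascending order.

52 Hz, 68 Hz

fs/2 = 12 Hz.
68 Hz mod fs = 20 Hz.
20 Hz > fs/2 = 12 Hz, folds to fs − 20 Hz = 4 Hz.
34 Hz mod fs = 10 Hz.
10 Hz ≤ fs/2 = 12 Hz, appears at 10 Hz.
22 Hz > fs/2 = 12 Hz, folds to fs − 22 Hz = 2 Hz.
52 Hz mod fs = 4 Hz.
4 Hz ≤ fs/2 = 12 Hz, appears at 4 Hz.
52 Hz and 68 Hz both map to 4 Hz.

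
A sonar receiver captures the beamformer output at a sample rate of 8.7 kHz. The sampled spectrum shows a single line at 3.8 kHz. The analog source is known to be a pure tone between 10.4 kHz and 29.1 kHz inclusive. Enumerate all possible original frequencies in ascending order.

Frequencies that alias to 3.8 kHz are k·fs ± 3.8 kHz for integer k ≥ 0.
k=0: 3.8 kHz.
k=1: 4.9 kHz, 12.5 kHz.
k=2: 13.6 kHz, 21.2 kHz.
k=3: 22.3 kHz, 29.9 kHz.
k=4: 31 kHz, 38.6 kHz.
Within [10.4 kHz, 29.1 kHz]: 12.5 kHz, 13.6 kHz, 21.2 kHz, 22.3 kHz.

12.5 kHz, 13.6 kHz, 21.2 kHz, 22.3 kHz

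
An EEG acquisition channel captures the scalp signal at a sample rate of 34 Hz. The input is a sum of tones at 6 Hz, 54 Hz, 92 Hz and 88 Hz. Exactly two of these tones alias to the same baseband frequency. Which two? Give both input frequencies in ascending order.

54 Hz, 88 Hz

fs/2 = 17 Hz.
6 Hz ≤ fs/2 = 17 Hz, passes unchanged.
54 Hz mod fs = 20 Hz.
20 Hz > fs/2 = 17 Hz, folds to fs − 20 Hz = 14 Hz.
92 Hz mod fs = 24 Hz.
24 Hz > fs/2 = 17 Hz, folds to fs − 24 Hz = 10 Hz.
88 Hz mod fs = 20 Hz.
20 Hz > fs/2 = 17 Hz, folds to fs − 20 Hz = 14 Hz.
54 Hz and 88 Hz both map to 14 Hz.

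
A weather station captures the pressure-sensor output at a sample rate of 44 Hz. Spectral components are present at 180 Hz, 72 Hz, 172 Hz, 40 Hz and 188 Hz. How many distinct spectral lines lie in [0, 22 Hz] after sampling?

fs/2 = 22 Hz.
180 Hz mod fs = 4 Hz.
4 Hz ≤ fs/2 = 22 Hz, appears at 4 Hz.
72 Hz mod fs = 28 Hz.
28 Hz > fs/2 = 22 Hz, folds to fs − 28 Hz = 16 Hz.
172 Hz mod fs = 40 Hz.
40 Hz > fs/2 = 22 Hz, folds to fs − 40 Hz = 4 Hz.
40 Hz > fs/2 = 22 Hz, folds to fs − 40 Hz = 4 Hz.
188 Hz mod fs = 12 Hz.
12 Hz ≤ fs/2 = 22 Hz, appears at 12 Hz.
Distinct values: {4 Hz, 12 Hz, 16 Hz} → 3.

3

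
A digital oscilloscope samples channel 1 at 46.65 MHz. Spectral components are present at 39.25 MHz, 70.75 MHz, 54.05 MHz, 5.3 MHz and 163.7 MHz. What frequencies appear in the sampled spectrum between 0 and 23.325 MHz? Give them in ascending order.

5.3 MHz, 7.4 MHz, 22.55 MHz, 22.9 MHz

fs/2 = 23.325 MHz.
39.25 MHz > fs/2 = 23.325 MHz, folds to fs − 39.25 MHz = 7.4 MHz.
70.75 MHz mod fs = 24.1 MHz.
24.1 MHz > fs/2 = 23.325 MHz, folds to fs − 24.1 MHz = 22.55 MHz.
54.05 MHz mod fs = 7.4 MHz.
7.4 MHz ≤ fs/2 = 23.325 MHz, appears at 7.4 MHz.
5.3 MHz ≤ fs/2 = 23.325 MHz, passes unchanged.
163.7 MHz mod fs = 23.75 MHz.
23.75 MHz > fs/2 = 23.325 MHz, folds to fs − 23.75 MHz = 22.9 MHz.
Distinct values: {5.3 MHz, 7.4 MHz, 22.55 MHz, 22.9 MHz}.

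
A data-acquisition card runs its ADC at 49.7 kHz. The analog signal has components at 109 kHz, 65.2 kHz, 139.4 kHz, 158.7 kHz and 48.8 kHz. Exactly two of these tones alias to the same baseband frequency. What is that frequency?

fs/2 = 24.85 kHz.
109 kHz mod fs = 9.6 kHz.
9.6 kHz ≤ fs/2 = 24.85 kHz, appears at 9.6 kHz.
65.2 kHz mod fs = 15.5 kHz.
15.5 kHz ≤ fs/2 = 24.85 kHz, appears at 15.5 kHz.
139.4 kHz mod fs = 40 kHz.
40 kHz > fs/2 = 24.85 kHz, folds to fs − 40 kHz = 9.7 kHz.
158.7 kHz mod fs = 9.6 kHz.
9.6 kHz ≤ fs/2 = 24.85 kHz, appears at 9.6 kHz.
48.8 kHz > fs/2 = 24.85 kHz, folds to fs − 48.8 kHz = 0.9 kHz.
109 kHz and 158.7 kHz both map to 9.6 kHz.

9.6 kHz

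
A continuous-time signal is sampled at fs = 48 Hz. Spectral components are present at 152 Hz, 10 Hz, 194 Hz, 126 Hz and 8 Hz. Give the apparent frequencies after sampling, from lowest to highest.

fs/2 = 24 Hz.
152 Hz mod fs = 8 Hz.
8 Hz ≤ fs/2 = 24 Hz, appears at 8 Hz.
10 Hz ≤ fs/2 = 24 Hz, passes unchanged.
194 Hz mod fs = 2 Hz.
2 Hz ≤ fs/2 = 24 Hz, appears at 2 Hz.
126 Hz mod fs = 30 Hz.
30 Hz > fs/2 = 24 Hz, folds to fs − 30 Hz = 18 Hz.
8 Hz ≤ fs/2 = 24 Hz, passes unchanged.
Distinct values: {2 Hz, 8 Hz, 10 Hz, 18 Hz}.

2 Hz, 8 Hz, 10 Hz, 18 Hz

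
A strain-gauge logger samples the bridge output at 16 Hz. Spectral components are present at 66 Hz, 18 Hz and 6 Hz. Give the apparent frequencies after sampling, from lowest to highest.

fs/2 = 8 Hz.
66 Hz mod fs = 2 Hz.
2 Hz ≤ fs/2 = 8 Hz, appears at 2 Hz.
18 Hz mod fs = 2 Hz.
2 Hz ≤ fs/2 = 8 Hz, appears at 2 Hz.
6 Hz ≤ fs/2 = 8 Hz, passes unchanged.
Distinct values: {2 Hz, 6 Hz}.

2 Hz, 6 Hz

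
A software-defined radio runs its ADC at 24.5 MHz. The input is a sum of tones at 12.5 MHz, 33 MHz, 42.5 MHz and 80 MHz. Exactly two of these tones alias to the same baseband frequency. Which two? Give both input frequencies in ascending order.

fs/2 = 12.25 MHz.
12.5 MHz > fs/2 = 12.25 MHz, folds to fs − 12.5 MHz = 12 MHz.
33 MHz mod fs = 8.5 MHz.
8.5 MHz ≤ fs/2 = 12.25 MHz, appears at 8.5 MHz.
42.5 MHz mod fs = 18 MHz.
18 MHz > fs/2 = 12.25 MHz, folds to fs − 18 MHz = 6.5 MHz.
80 MHz mod fs = 6.5 MHz.
6.5 MHz ≤ fs/2 = 12.25 MHz, appears at 6.5 MHz.
42.5 MHz and 80 MHz both map to 6.5 MHz.

42.5 MHz, 80 MHz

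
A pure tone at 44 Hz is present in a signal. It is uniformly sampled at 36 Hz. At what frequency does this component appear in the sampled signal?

44 Hz mod fs = 8 Hz.
8 Hz ≤ fs/2 = 18 Hz, appears at 8 Hz.

8 Hz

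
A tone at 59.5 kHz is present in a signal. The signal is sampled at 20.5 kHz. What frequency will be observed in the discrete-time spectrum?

59.5 kHz mod fs = 18.5 kHz.
18.5 kHz > fs/2 = 10.25 kHz, folds to fs − 18.5 kHz = 2 kHz.

2 kHz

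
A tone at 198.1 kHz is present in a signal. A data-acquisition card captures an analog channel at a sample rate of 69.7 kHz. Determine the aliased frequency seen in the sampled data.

11 kHz

198.1 kHz mod fs = 58.7 kHz.
58.7 kHz > fs/2 = 34.85 kHz, folds to fs − 58.7 kHz = 11 kHz.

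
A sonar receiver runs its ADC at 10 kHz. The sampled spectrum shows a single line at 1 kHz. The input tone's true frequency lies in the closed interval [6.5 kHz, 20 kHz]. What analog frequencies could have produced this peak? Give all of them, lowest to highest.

9 kHz, 11 kHz, 19 kHz

Frequencies that alias to 1 kHz are k·fs ± 1 kHz for integer k ≥ 0.
k=0: 1 kHz.
k=1: 9 kHz, 11 kHz.
k=2: 19 kHz, 21 kHz.
k=3: 29 kHz, 31 kHz.
Within [6.5 kHz, 20 kHz]: 9 kHz, 11 kHz, 19 kHz.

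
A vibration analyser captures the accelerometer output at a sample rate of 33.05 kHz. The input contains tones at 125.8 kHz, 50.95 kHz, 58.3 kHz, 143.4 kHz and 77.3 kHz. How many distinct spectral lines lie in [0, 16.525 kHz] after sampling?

fs/2 = 16.525 kHz.
125.8 kHz mod fs = 26.65 kHz.
26.65 kHz > fs/2 = 16.525 kHz, folds to fs − 26.65 kHz = 6.4 kHz.
50.95 kHz mod fs = 17.9 kHz.
17.9 kHz > fs/2 = 16.525 kHz, folds to fs − 17.9 kHz = 15.15 kHz.
58.3 kHz mod fs = 25.25 kHz.
25.25 kHz > fs/2 = 16.525 kHz, folds to fs − 25.25 kHz = 7.8 kHz.
143.4 kHz mod fs = 11.2 kHz.
11.2 kHz ≤ fs/2 = 16.525 kHz, appears at 11.2 kHz.
77.3 kHz mod fs = 11.2 kHz.
11.2 kHz ≤ fs/2 = 16.525 kHz, appears at 11.2 kHz.
Distinct values: {6.4 kHz, 7.8 kHz, 11.2 kHz, 15.15 kHz} → 4.

4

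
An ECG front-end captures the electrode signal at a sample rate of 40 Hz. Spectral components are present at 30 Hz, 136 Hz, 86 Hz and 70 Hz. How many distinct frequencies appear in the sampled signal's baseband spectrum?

fs/2 = 20 Hz.
30 Hz > fs/2 = 20 Hz, folds to fs − 30 Hz = 10 Hz.
136 Hz mod fs = 16 Hz.
16 Hz ≤ fs/2 = 20 Hz, appears at 16 Hz.
86 Hz mod fs = 6 Hz.
6 Hz ≤ fs/2 = 20 Hz, appears at 6 Hz.
70 Hz mod fs = 30 Hz.
30 Hz > fs/2 = 20 Hz, folds to fs − 30 Hz = 10 Hz.
Distinct values: {6 Hz, 10 Hz, 16 Hz} → 3.

3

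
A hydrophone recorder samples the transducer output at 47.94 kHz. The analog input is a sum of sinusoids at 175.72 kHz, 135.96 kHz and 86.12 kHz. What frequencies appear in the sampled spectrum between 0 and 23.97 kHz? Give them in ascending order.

fs/2 = 23.97 kHz.
175.72 kHz mod fs = 31.9 kHz.
31.9 kHz > fs/2 = 23.97 kHz, folds to fs − 31.9 kHz = 16.04 kHz.
135.96 kHz mod fs = 40.08 kHz.
40.08 kHz > fs/2 = 23.97 kHz, folds to fs − 40.08 kHz = 7.86 kHz.
86.12 kHz mod fs = 38.18 kHz.
38.18 kHz > fs/2 = 23.97 kHz, folds to fs − 38.18 kHz = 9.76 kHz.
Distinct values: {7.86 kHz, 9.76 kHz, 16.04 kHz}.

7.86 kHz, 9.76 kHz, 16.04 kHz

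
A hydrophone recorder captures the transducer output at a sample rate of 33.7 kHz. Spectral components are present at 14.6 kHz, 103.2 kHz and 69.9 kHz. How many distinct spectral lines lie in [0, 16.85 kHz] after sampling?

3

fs/2 = 16.85 kHz.
14.6 kHz ≤ fs/2 = 16.85 kHz, passes unchanged.
103.2 kHz mod fs = 2.1 kHz.
2.1 kHz ≤ fs/2 = 16.85 kHz, appears at 2.1 kHz.
69.9 kHz mod fs = 2.5 kHz.
2.5 kHz ≤ fs/2 = 16.85 kHz, appears at 2.5 kHz.
Distinct values: {2.1 kHz, 2.5 kHz, 14.6 kHz} → 3.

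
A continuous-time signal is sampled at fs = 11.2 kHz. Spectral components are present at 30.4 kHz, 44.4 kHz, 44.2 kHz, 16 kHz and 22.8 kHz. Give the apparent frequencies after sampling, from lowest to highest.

0.4 kHz, 0.6 kHz, 3.2 kHz, 4.8 kHz

fs/2 = 5.6 kHz.
30.4 kHz mod fs = 8 kHz.
8 kHz > fs/2 = 5.6 kHz, folds to fs − 8 kHz = 3.2 kHz.
44.4 kHz mod fs = 10.8 kHz.
10.8 kHz > fs/2 = 5.6 kHz, folds to fs − 10.8 kHz = 0.4 kHz.
44.2 kHz mod fs = 10.6 kHz.
10.6 kHz > fs/2 = 5.6 kHz, folds to fs − 10.6 kHz = 0.6 kHz.
16 kHz mod fs = 4.8 kHz.
4.8 kHz ≤ fs/2 = 5.6 kHz, appears at 4.8 kHz.
22.8 kHz mod fs = 0.4 kHz.
0.4 kHz ≤ fs/2 = 5.6 kHz, appears at 0.4 kHz.
Distinct values: {0.4 kHz, 0.6 kHz, 3.2 kHz, 4.8 kHz}.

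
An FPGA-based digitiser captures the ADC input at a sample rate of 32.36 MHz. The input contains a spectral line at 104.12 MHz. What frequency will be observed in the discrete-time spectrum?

104.12 MHz mod fs = 7.04 MHz.
7.04 MHz ≤ fs/2 = 16.18 MHz, appears at 7.04 MHz.

7.04 MHz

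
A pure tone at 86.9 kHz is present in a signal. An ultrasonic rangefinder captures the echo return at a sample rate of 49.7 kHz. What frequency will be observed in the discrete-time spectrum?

12.5 kHz

86.9 kHz mod fs = 37.2 kHz.
37.2 kHz > fs/2 = 24.85 kHz, folds to fs − 37.2 kHz = 12.5 kHz.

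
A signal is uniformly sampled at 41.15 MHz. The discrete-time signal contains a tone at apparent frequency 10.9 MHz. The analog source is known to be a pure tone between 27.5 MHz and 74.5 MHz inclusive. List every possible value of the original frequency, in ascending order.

Frequencies that alias to 10.9 MHz are k·fs ± 10.9 MHz for integer k ≥ 0.
k=0: 10.9 MHz.
k=1: 30.25 MHz, 52.05 MHz.
k=2: 71.4 MHz, 93.2 MHz.
k=3: 112.55 MHz, 134.35 MHz.
Within [27.5 MHz, 74.5 MHz]: 30.25 MHz, 52.05 MHz, 71.4 MHz.

30.25 MHz, 52.05 MHz, 71.4 MHz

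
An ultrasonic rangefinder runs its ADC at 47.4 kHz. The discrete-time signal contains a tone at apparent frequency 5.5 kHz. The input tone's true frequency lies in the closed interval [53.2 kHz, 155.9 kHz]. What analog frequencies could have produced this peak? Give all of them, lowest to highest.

89.3 kHz, 100.3 kHz, 136.7 kHz, 147.7 kHz

Frequencies that alias to 5.5 kHz are k·fs ± 5.5 kHz for integer k ≥ 0.
k=0: 5.5 kHz.
k=1: 41.9 kHz, 52.9 kHz.
k=2: 89.3 kHz, 100.3 kHz.
k=3: 136.7 kHz, 147.7 kHz.
k=4: 184.1 kHz, 195.1 kHz.
Within [53.2 kHz, 155.9 kHz]: 89.3 kHz, 100.3 kHz, 136.7 kHz, 147.7 kHz.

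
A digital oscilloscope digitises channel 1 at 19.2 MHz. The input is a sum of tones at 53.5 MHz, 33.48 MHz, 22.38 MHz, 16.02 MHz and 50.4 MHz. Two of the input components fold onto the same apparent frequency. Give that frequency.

fs/2 = 9.6 MHz.
53.5 MHz mod fs = 15.1 MHz.
15.1 MHz > fs/2 = 9.6 MHz, folds to fs − 15.1 MHz = 4.1 MHz.
33.48 MHz mod fs = 14.28 MHz.
14.28 MHz > fs/2 = 9.6 MHz, folds to fs − 14.28 MHz = 4.92 MHz.
22.38 MHz mod fs = 3.18 MHz.
3.18 MHz ≤ fs/2 = 9.6 MHz, appears at 3.18 MHz.
16.02 MHz > fs/2 = 9.6 MHz, folds to fs − 16.02 MHz = 3.18 MHz.
50.4 MHz mod fs = 12 MHz.
12 MHz > fs/2 = 9.6 MHz, folds to fs − 12 MHz = 7.2 MHz.
16.02 MHz and 22.38 MHz both map to 3.18 MHz.

3.18 MHz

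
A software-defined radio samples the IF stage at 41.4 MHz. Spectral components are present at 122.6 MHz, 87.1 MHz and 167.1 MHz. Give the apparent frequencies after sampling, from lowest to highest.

1.5 MHz, 1.6 MHz, 4.3 MHz

fs/2 = 20.7 MHz.
122.6 MHz mod fs = 39.8 MHz.
39.8 MHz > fs/2 = 20.7 MHz, folds to fs − 39.8 MHz = 1.6 MHz.
87.1 MHz mod fs = 4.3 MHz.
4.3 MHz ≤ fs/2 = 20.7 MHz, appears at 4.3 MHz.
167.1 MHz mod fs = 1.5 MHz.
1.5 MHz ≤ fs/2 = 20.7 MHz, appears at 1.5 MHz.
Distinct values: {1.5 MHz, 1.6 MHz, 4.3 MHz}.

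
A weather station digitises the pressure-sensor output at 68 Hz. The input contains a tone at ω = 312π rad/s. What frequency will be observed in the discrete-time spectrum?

20 Hz

ω = 312π rad/s → f = ω/(2π) = 156 Hz.
156 Hz mod fs = 20 Hz.
20 Hz ≤ fs/2 = 34 Hz, appears at 20 Hz.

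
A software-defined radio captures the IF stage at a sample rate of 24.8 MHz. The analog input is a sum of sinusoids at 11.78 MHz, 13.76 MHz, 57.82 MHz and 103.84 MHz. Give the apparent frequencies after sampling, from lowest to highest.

4.64 MHz, 8.22 MHz, 11.04 MHz, 11.78 MHz

fs/2 = 12.4 MHz.
11.78 MHz ≤ fs/2 = 12.4 MHz, passes unchanged.
13.76 MHz > fs/2 = 12.4 MHz, folds to fs − 13.76 MHz = 11.04 MHz.
57.82 MHz mod fs = 8.22 MHz.
8.22 MHz ≤ fs/2 = 12.4 MHz, appears at 8.22 MHz.
103.84 MHz mod fs = 4.64 MHz.
4.64 MHz ≤ fs/2 = 12.4 MHz, appears at 4.64 MHz.
Distinct values: {4.64 MHz, 8.22 MHz, 11.04 MHz, 11.78 MHz}.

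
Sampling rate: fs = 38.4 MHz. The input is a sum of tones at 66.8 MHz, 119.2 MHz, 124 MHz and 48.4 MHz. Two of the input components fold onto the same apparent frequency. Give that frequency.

fs/2 = 19.2 MHz.
66.8 MHz mod fs = 28.4 MHz.
28.4 MHz > fs/2 = 19.2 MHz, folds to fs − 28.4 MHz = 10 MHz.
119.2 MHz mod fs = 4 MHz.
4 MHz ≤ fs/2 = 19.2 MHz, appears at 4 MHz.
124 MHz mod fs = 8.8 MHz.
8.8 MHz ≤ fs/2 = 19.2 MHz, appears at 8.8 MHz.
48.4 MHz mod fs = 10 MHz.
10 MHz ≤ fs/2 = 19.2 MHz, appears at 10 MHz.
48.4 MHz and 66.8 MHz both map to 10 MHz.

10 MHz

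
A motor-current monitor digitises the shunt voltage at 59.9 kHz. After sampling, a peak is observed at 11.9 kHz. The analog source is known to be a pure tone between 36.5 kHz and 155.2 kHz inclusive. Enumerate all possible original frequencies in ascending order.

Frequencies that alias to 11.9 kHz are k·fs ± 11.9 kHz for integer k ≥ 0.
k=0: 11.9 kHz.
k=1: 48 kHz, 71.8 kHz.
k=2: 107.9 kHz, 131.7 kHz.
k=3: 167.8 kHz, 191.6 kHz.
Within [36.5 kHz, 155.2 kHz]: 48 kHz, 71.8 kHz, 107.9 kHz, 131.7 kHz.

48 kHz, 71.8 kHz, 107.9 kHz, 131.7 kHz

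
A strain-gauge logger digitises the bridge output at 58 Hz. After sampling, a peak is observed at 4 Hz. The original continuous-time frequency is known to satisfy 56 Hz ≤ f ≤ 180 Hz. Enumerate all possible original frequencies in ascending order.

62 Hz, 112 Hz, 120 Hz, 170 Hz, 178 Hz

Frequencies that alias to 4 Hz are k·fs ± 4 Hz for integer k ≥ 0.
k=0: 4 Hz.
k=1: 54 Hz, 62 Hz.
k=2: 112 Hz, 120 Hz.
k=3: 170 Hz, 178 Hz.
k=4: 228 Hz, 236 Hz.
Within [56 Hz, 180 Hz]: 62 Hz, 112 Hz, 120 Hz, 170 Hz, 178 Hz.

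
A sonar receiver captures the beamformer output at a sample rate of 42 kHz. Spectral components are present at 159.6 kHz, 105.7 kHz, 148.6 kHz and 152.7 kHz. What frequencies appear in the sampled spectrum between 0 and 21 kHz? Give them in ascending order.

8.4 kHz, 15.3 kHz, 19.4 kHz, 20.3 kHz

fs/2 = 21 kHz.
159.6 kHz mod fs = 33.6 kHz.
33.6 kHz > fs/2 = 21 kHz, folds to fs − 33.6 kHz = 8.4 kHz.
105.7 kHz mod fs = 21.7 kHz.
21.7 kHz > fs/2 = 21 kHz, folds to fs − 21.7 kHz = 20.3 kHz.
148.6 kHz mod fs = 22.6 kHz.
22.6 kHz > fs/2 = 21 kHz, folds to fs − 22.6 kHz = 19.4 kHz.
152.7 kHz mod fs = 26.7 kHz.
26.7 kHz > fs/2 = 21 kHz, folds to fs − 26.7 kHz = 15.3 kHz.
Distinct values: {8.4 kHz, 15.3 kHz, 19.4 kHz, 20.3 kHz}.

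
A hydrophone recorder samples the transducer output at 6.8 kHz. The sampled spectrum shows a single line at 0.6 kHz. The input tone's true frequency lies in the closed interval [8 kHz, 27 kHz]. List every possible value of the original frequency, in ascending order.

Frequencies that alias to 0.6 kHz are k·fs ± 0.6 kHz for integer k ≥ 0.
k=0: 0.6 kHz.
k=1: 6.2 kHz, 7.4 kHz.
k=2: 13 kHz, 14.2 kHz.
k=3: 19.8 kHz, 21 kHz.
k=4: 26.6 kHz, 27.8 kHz.
k=5: 33.4 kHz, 34.6 kHz.
Within [8 kHz, 27 kHz]: 13 kHz, 14.2 kHz, 19.8 kHz, 21 kHz, 26.6 kHz.

13 kHz, 14.2 kHz, 19.8 kHz, 21 kHz, 26.6 kHz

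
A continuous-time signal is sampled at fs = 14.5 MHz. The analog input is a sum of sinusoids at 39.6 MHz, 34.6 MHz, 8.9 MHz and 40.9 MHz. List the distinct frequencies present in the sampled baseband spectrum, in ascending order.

2.6 MHz, 3.9 MHz, 5.6 MHz

fs/2 = 7.25 MHz.
39.6 MHz mod fs = 10.6 MHz.
10.6 MHz > fs/2 = 7.25 MHz, folds to fs − 10.6 MHz = 3.9 MHz.
34.6 MHz mod fs = 5.6 MHz.
5.6 MHz ≤ fs/2 = 7.25 MHz, appears at 5.6 MHz.
8.9 MHz > fs/2 = 7.25 MHz, folds to fs − 8.9 MHz = 5.6 MHz.
40.9 MHz mod fs = 11.9 MHz.
11.9 MHz > fs/2 = 7.25 MHz, folds to fs − 11.9 MHz = 2.6 MHz.
Distinct values: {2.6 MHz, 3.9 MHz, 5.6 MHz}.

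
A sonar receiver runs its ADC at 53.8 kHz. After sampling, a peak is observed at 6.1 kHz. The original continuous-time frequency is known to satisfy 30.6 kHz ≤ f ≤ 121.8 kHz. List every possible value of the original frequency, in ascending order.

Frequencies that alias to 6.1 kHz are k·fs ± 6.1 kHz for integer k ≥ 0.
k=0: 6.1 kHz.
k=1: 47.7 kHz, 59.9 kHz.
k=2: 101.5 kHz, 113.7 kHz.
k=3: 155.3 kHz, 167.5 kHz.
Within [30.6 kHz, 121.8 kHz]: 47.7 kHz, 59.9 kHz, 101.5 kHz, 113.7 kHz.

47.7 kHz, 59.9 kHz, 101.5 kHz, 113.7 kHz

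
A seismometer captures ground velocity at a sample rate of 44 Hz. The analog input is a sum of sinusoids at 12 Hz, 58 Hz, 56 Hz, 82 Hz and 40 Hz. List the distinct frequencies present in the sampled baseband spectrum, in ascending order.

4 Hz, 6 Hz, 12 Hz, 14 Hz

fs/2 = 22 Hz.
12 Hz ≤ fs/2 = 22 Hz, passes unchanged.
58 Hz mod fs = 14 Hz.
14 Hz ≤ fs/2 = 22 Hz, appears at 14 Hz.
56 Hz mod fs = 12 Hz.
12 Hz ≤ fs/2 = 22 Hz, appears at 12 Hz.
82 Hz mod fs = 38 Hz.
38 Hz > fs/2 = 22 Hz, folds to fs − 38 Hz = 6 Hz.
40 Hz > fs/2 = 22 Hz, folds to fs − 40 Hz = 4 Hz.
Distinct values: {4 Hz, 6 Hz, 12 Hz, 14 Hz}.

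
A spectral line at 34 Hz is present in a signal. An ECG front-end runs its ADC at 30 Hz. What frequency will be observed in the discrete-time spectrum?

34 Hz mod fs = 4 Hz.
4 Hz ≤ fs/2 = 15 Hz, appears at 4 Hz.

4 Hz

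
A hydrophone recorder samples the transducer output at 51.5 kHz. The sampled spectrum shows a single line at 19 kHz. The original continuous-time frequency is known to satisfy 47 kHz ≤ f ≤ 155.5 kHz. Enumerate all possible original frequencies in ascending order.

Frequencies that alias to 19 kHz are k·fs ± 19 kHz for integer k ≥ 0.
k=0: 19 kHz.
k=1: 32.5 kHz, 70.5 kHz.
k=2: 84 kHz, 122 kHz.
k=3: 135.5 kHz, 173.5 kHz.
k=4: 187 kHz, 225 kHz.
Within [47 kHz, 155.5 kHz]: 70.5 kHz, 84 kHz, 122 kHz, 135.5 kHz.

70.5 kHz, 84 kHz, 122 kHz, 135.5 kHz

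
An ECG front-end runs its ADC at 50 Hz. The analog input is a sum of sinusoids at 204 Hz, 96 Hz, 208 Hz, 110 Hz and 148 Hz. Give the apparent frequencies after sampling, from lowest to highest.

2 Hz, 4 Hz, 8 Hz, 10 Hz

fs/2 = 25 Hz.
204 Hz mod fs = 4 Hz.
4 Hz ≤ fs/2 = 25 Hz, appears at 4 Hz.
96 Hz mod fs = 46 Hz.
46 Hz > fs/2 = 25 Hz, folds to fs − 46 Hz = 4 Hz.
208 Hz mod fs = 8 Hz.
8 Hz ≤ fs/2 = 25 Hz, appears at 8 Hz.
110 Hz mod fs = 10 Hz.
10 Hz ≤ fs/2 = 25 Hz, appears at 10 Hz.
148 Hz mod fs = 48 Hz.
48 Hz > fs/2 = 25 Hz, folds to fs − 48 Hz = 2 Hz.
Distinct values: {2 Hz, 4 Hz, 8 Hz, 10 Hz}.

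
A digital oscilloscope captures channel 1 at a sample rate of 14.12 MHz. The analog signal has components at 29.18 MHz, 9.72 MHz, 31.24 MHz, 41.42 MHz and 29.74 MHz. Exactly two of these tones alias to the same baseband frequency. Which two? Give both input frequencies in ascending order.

fs/2 = 7.06 MHz.
29.18 MHz mod fs = 0.94 MHz.
0.94 MHz ≤ fs/2 = 7.06 MHz, appears at 0.94 MHz.
9.72 MHz > fs/2 = 7.06 MHz, folds to fs − 9.72 MHz = 4.4 MHz.
31.24 MHz mod fs = 3 MHz.
3 MHz ≤ fs/2 = 7.06 MHz, appears at 3 MHz.
41.42 MHz mod fs = 13.18 MHz.
13.18 MHz > fs/2 = 7.06 MHz, folds to fs − 13.18 MHz = 0.94 MHz.
29.74 MHz mod fs = 1.5 MHz.
1.5 MHz ≤ fs/2 = 7.06 MHz, appears at 1.5 MHz.
29.18 MHz and 41.42 MHz both map to 0.94 MHz.

29.18 MHz, 41.42 MHz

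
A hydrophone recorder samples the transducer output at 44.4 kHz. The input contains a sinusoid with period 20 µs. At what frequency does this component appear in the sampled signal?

5.6 kHz

T = 20 µs → f = 1/T = 50 kHz.
50 kHz mod fs = 5.6 kHz.
5.6 kHz ≤ fs/2 = 22.2 kHz, appears at 5.6 kHz.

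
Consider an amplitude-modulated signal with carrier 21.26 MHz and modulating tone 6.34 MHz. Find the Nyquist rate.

55.2 MHz

AM sidebands sit at fc ± fm = 14.92 MHz and 27.6 MHz.
Highest-frequency component: 27.6 MHz.
Nyquist rate = 2 × 27.6 MHz = 55.2 MHz.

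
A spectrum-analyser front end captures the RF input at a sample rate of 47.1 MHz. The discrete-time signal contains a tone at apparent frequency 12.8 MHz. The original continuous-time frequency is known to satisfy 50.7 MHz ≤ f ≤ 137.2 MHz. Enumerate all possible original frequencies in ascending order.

59.9 MHz, 81.4 MHz, 107 MHz, 128.5 MHz

Frequencies that alias to 12.8 MHz are k·fs ± 12.8 MHz for integer k ≥ 0.
k=0: 12.8 MHz.
k=1: 34.3 MHz, 59.9 MHz.
k=2: 81.4 MHz, 107 MHz.
k=3: 128.5 MHz, 154.1 MHz.
k=4: 175.6 MHz, 201.2 MHz.
Within [50.7 MHz, 137.2 MHz]: 59.9 MHz, 81.4 MHz, 107 MHz, 128.5 MHz.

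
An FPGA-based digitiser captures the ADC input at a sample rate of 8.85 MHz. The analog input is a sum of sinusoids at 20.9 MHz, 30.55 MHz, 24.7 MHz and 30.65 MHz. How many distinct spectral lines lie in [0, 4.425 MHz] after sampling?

4

fs/2 = 4.425 MHz.
20.9 MHz mod fs = 3.2 MHz.
3.2 MHz ≤ fs/2 = 4.425 MHz, appears at 3.2 MHz.
30.55 MHz mod fs = 4 MHz.
4 MHz ≤ fs/2 = 4.425 MHz, appears at 4 MHz.
24.7 MHz mod fs = 7 MHz.
7 MHz > fs/2 = 4.425 MHz, folds to fs − 7 MHz = 1.85 MHz.
30.65 MHz mod fs = 4.1 MHz.
4.1 MHz ≤ fs/2 = 4.425 MHz, appears at 4.1 MHz.
Distinct values: {1.85 MHz, 3.2 MHz, 4 MHz, 4.1 MHz} → 4.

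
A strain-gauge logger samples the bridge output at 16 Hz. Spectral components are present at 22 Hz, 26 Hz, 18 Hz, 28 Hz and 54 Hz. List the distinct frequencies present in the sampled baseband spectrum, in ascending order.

2 Hz, 4 Hz, 6 Hz

fs/2 = 8 Hz.
22 Hz mod fs = 6 Hz.
6 Hz ≤ fs/2 = 8 Hz, appears at 6 Hz.
26 Hz mod fs = 10 Hz.
10 Hz > fs/2 = 8 Hz, folds to fs − 10 Hz = 6 Hz.
18 Hz mod fs = 2 Hz.
2 Hz ≤ fs/2 = 8 Hz, appears at 2 Hz.
28 Hz mod fs = 12 Hz.
12 Hz > fs/2 = 8 Hz, folds to fs − 12 Hz = 4 Hz.
54 Hz mod fs = 6 Hz.
6 Hz ≤ fs/2 = 8 Hz, appears at 6 Hz.
Distinct values: {2 Hz, 4 Hz, 6 Hz}.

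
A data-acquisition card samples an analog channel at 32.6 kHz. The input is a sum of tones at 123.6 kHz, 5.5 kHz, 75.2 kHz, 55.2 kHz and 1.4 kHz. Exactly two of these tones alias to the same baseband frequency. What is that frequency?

10 kHz

fs/2 = 16.3 kHz.
123.6 kHz mod fs = 25.8 kHz.
25.8 kHz > fs/2 = 16.3 kHz, folds to fs − 25.8 kHz = 6.8 kHz.
5.5 kHz ≤ fs/2 = 16.3 kHz, passes unchanged.
75.2 kHz mod fs = 10 kHz.
10 kHz ≤ fs/2 = 16.3 kHz, appears at 10 kHz.
55.2 kHz mod fs = 22.6 kHz.
22.6 kHz > fs/2 = 16.3 kHz, folds to fs − 22.6 kHz = 10 kHz.
1.4 kHz ≤ fs/2 = 16.3 kHz, passes unchanged.
55.2 kHz and 75.2 kHz both map to 10 kHz.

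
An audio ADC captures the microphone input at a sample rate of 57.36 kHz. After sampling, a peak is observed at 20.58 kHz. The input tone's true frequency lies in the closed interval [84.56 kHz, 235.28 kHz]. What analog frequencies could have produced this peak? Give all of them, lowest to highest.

Frequencies that alias to 20.58 kHz are k·fs ± 20.58 kHz for integer k ≥ 0.
k=0: 20.58 kHz.
k=1: 36.78 kHz, 77.94 kHz.
k=2: 94.14 kHz, 135.3 kHz.
k=3: 151.5 kHz, 192.66 kHz.
k=4: 208.86 kHz, 250.02 kHz.
k=5: 266.22 kHz, 307.38 kHz.
Within [84.56 kHz, 235.28 kHz]: 94.14 kHz, 135.3 kHz, 151.5 kHz, 192.66 kHz, 208.86 kHz.

94.14 kHz, 135.3 kHz, 151.5 kHz, 192.66 kHz, 208.86 kHz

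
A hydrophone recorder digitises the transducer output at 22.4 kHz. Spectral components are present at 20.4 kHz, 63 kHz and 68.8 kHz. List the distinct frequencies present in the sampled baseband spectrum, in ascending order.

fs/2 = 11.2 kHz.
20.4 kHz > fs/2 = 11.2 kHz, folds to fs − 20.4 kHz = 2 kHz.
63 kHz mod fs = 18.2 kHz.
18.2 kHz > fs/2 = 11.2 kHz, folds to fs − 18.2 kHz = 4.2 kHz.
68.8 kHz mod fs = 1.6 kHz.
1.6 kHz ≤ fs/2 = 11.2 kHz, appears at 1.6 kHz.
Distinct values: {1.6 kHz, 2 kHz, 4.2 kHz}.

1.6 kHz, 2 kHz, 4.2 kHz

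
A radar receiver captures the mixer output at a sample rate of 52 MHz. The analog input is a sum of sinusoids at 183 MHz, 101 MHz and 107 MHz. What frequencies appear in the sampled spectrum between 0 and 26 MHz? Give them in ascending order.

3 MHz, 25 MHz

fs/2 = 26 MHz.
183 MHz mod fs = 27 MHz.
27 MHz > fs/2 = 26 MHz, folds to fs − 27 MHz = 25 MHz.
101 MHz mod fs = 49 MHz.
49 MHz > fs/2 = 26 MHz, folds to fs − 49 MHz = 3 MHz.
107 MHz mod fs = 3 MHz.
3 MHz ≤ fs/2 = 26 MHz, appears at 3 MHz.
Distinct values: {3 MHz, 25 MHz}.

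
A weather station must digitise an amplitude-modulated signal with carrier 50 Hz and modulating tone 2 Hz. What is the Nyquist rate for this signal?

AM sidebands sit at fc ± fm = 48 Hz and 52 Hz.
Highest-frequency component: 52 Hz.
Nyquist rate = 2 × 52 Hz = 104 Hz.

104 Hz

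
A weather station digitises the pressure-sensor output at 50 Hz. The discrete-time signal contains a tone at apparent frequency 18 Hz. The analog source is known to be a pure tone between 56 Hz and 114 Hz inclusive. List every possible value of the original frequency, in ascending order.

Frequencies that alias to 18 Hz are k·fs ± 18 Hz for integer k ≥ 0.
k=0: 18 Hz.
k=1: 32 Hz, 68 Hz.
k=2: 82 Hz, 118 Hz.
k=3: 132 Hz, 168 Hz.
Within [56 Hz, 114 Hz]: 68 Hz, 82 Hz.

68 Hz, 82 Hz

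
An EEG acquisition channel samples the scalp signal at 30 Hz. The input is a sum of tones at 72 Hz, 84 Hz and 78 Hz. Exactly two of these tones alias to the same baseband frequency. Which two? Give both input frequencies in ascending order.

72 Hz, 78 Hz

fs/2 = 15 Hz.
72 Hz mod fs = 12 Hz.
12 Hz ≤ fs/2 = 15 Hz, appears at 12 Hz.
84 Hz mod fs = 24 Hz.
24 Hz > fs/2 = 15 Hz, folds to fs − 24 Hz = 6 Hz.
78 Hz mod fs = 18 Hz.
18 Hz > fs/2 = 15 Hz, folds to fs − 18 Hz = 12 Hz.
72 Hz and 78 Hz both map to 12 Hz.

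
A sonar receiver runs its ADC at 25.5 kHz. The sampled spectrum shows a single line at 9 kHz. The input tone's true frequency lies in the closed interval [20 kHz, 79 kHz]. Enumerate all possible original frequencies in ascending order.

Frequencies that alias to 9 kHz are k·fs ± 9 kHz for integer k ≥ 0.
k=0: 9 kHz.
k=1: 16.5 kHz, 34.5 kHz.
k=2: 42 kHz, 60 kHz.
k=3: 67.5 kHz, 85.5 kHz.
k=4: 93 kHz, 111 kHz.
Within [20 kHz, 79 kHz]: 34.5 kHz, 42 kHz, 60 kHz, 67.5 kHz.

34.5 kHz, 42 kHz, 60 kHz, 67.5 kHz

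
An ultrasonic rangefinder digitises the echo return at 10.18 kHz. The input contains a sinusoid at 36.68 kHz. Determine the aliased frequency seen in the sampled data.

4.04 kHz

36.68 kHz mod fs = 6.14 kHz.
6.14 kHz > fs/2 = 5.09 kHz, folds to fs − 6.14 kHz = 4.04 kHz.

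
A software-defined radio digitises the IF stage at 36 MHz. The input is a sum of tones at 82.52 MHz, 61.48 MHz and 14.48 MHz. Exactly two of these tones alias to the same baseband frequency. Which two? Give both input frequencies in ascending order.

fs/2 = 18 MHz.
82.52 MHz mod fs = 10.52 MHz.
10.52 MHz ≤ fs/2 = 18 MHz, appears at 10.52 MHz.
61.48 MHz mod fs = 25.48 MHz.
25.48 MHz > fs/2 = 18 MHz, folds to fs − 25.48 MHz = 10.52 MHz.
14.48 MHz ≤ fs/2 = 18 MHz, passes unchanged.
61.48 MHz and 82.52 MHz both map to 10.52 MHz.

61.48 MHz, 82.52 MHz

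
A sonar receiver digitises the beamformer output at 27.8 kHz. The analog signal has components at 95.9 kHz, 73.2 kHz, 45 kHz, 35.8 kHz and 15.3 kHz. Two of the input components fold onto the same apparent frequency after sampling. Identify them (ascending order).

15.3 kHz, 95.9 kHz

fs/2 = 13.9 kHz.
95.9 kHz mod fs = 12.5 kHz.
12.5 kHz ≤ fs/2 = 13.9 kHz, appears at 12.5 kHz.
73.2 kHz mod fs = 17.6 kHz.
17.6 kHz > fs/2 = 13.9 kHz, folds to fs − 17.6 kHz = 10.2 kHz.
45 kHz mod fs = 17.2 kHz.
17.2 kHz > fs/2 = 13.9 kHz, folds to fs − 17.2 kHz = 10.6 kHz.
35.8 kHz mod fs = 8 kHz.
8 kHz ≤ fs/2 = 13.9 kHz, appears at 8 kHz.
15.3 kHz > fs/2 = 13.9 kHz, folds to fs − 15.3 kHz = 12.5 kHz.
15.3 kHz and 95.9 kHz both map to 12.5 kHz.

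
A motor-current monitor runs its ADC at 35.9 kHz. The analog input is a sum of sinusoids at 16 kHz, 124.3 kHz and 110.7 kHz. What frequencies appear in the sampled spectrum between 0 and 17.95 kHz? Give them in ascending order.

fs/2 = 17.95 kHz.
16 kHz ≤ fs/2 = 17.95 kHz, passes unchanged.
124.3 kHz mod fs = 16.6 kHz.
16.6 kHz ≤ fs/2 = 17.95 kHz, appears at 16.6 kHz.
110.7 kHz mod fs = 3 kHz.
3 kHz ≤ fs/2 = 17.95 kHz, appears at 3 kHz.
Distinct values: {3 kHz, 16 kHz, 16.6 kHz}.

3 kHz, 16 kHz, 16.6 kHz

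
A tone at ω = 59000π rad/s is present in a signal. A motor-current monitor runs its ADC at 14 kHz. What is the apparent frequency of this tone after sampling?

ω = 59000π rad/s → f = ω/(2π) = 29500 Hz = 29.5 kHz.
29.5 kHz mod fs = 1.5 kHz.
1.5 kHz ≤ fs/2 = 7 kHz, appears at 1.5 kHz.

1.5 kHz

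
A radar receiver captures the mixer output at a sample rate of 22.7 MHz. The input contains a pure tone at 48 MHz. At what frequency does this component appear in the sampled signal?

48 MHz mod fs = 2.6 MHz.
2.6 MHz ≤ fs/2 = 11.35 MHz, appears at 2.6 MHz.

2.6 MHz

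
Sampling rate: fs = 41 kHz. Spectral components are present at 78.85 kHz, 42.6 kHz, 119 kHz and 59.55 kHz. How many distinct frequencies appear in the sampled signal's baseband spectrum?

4

fs/2 = 20.5 kHz.
78.85 kHz mod fs = 37.85 kHz.
37.85 kHz > fs/2 = 20.5 kHz, folds to fs − 37.85 kHz = 3.15 kHz.
42.6 kHz mod fs = 1.6 kHz.
1.6 kHz ≤ fs/2 = 20.5 kHz, appears at 1.6 kHz.
119 kHz mod fs = 37 kHz.
37 kHz > fs/2 = 20.5 kHz, folds to fs − 37 kHz = 4 kHz.
59.55 kHz mod fs = 18.55 kHz.
18.55 kHz ≤ fs/2 = 20.5 kHz, appears at 18.55 kHz.
Distinct values: {1.6 kHz, 3.15 kHz, 4 kHz, 18.55 kHz} → 4.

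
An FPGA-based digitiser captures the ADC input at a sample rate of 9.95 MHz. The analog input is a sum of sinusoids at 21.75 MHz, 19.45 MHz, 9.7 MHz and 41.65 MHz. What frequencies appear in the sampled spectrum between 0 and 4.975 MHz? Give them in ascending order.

fs/2 = 4.975 MHz.
21.75 MHz mod fs = 1.85 MHz.
1.85 MHz ≤ fs/2 = 4.975 MHz, appears at 1.85 MHz.
19.45 MHz mod fs = 9.5 MHz.
9.5 MHz > fs/2 = 4.975 MHz, folds to fs − 9.5 MHz = 0.45 MHz.
9.7 MHz > fs/2 = 4.975 MHz, folds to fs − 9.7 MHz = 0.25 MHz.
41.65 MHz mod fs = 1.85 MHz.
1.85 MHz ≤ fs/2 = 4.975 MHz, appears at 1.85 MHz.
Distinct values: {0.25 MHz, 0.45 MHz, 1.85 MHz}.

0.25 MHz, 0.45 MHz, 1.85 MHz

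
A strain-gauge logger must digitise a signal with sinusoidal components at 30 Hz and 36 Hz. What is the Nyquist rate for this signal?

72 Hz

Highest-frequency component: 36 Hz.
Nyquist rate = 2 × 36 Hz = 72 Hz.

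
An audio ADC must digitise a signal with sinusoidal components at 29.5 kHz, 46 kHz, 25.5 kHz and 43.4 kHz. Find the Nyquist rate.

Highest-frequency component: 46 kHz.
Nyquist rate = 2 × 46 kHz = 92 kHz.

92 kHz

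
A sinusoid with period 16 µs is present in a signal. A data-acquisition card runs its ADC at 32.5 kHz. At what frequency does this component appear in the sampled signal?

T = 16 µs → f = 1/T = 62.5 kHz.
62.5 kHz mod fs = 30 kHz.
30 kHz > fs/2 = 16.25 kHz, folds to fs − 30 kHz = 2.5 kHz.

2.5 kHz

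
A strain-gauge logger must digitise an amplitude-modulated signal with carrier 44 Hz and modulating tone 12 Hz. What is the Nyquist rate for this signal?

AM sidebands sit at fc ± fm = 32 Hz and 56 Hz.
Highest-frequency component: 56 Hz.
Nyquist rate = 2 × 56 Hz = 112 Hz.

112 Hz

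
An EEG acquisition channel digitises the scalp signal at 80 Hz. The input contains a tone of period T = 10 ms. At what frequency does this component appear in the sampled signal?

20 Hz

T = 10 ms → f = 1/T = 100 Hz.
100 Hz mod fs = 20 Hz.
20 Hz ≤ fs/2 = 40 Hz, appears at 20 Hz.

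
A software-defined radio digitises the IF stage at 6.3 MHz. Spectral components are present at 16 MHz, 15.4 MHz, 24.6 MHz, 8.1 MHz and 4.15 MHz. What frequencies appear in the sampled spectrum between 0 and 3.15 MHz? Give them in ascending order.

fs/2 = 3.15 MHz.
16 MHz mod fs = 3.4 MHz.
3.4 MHz > fs/2 = 3.15 MHz, folds to fs − 3.4 MHz = 2.9 MHz.
15.4 MHz mod fs = 2.8 MHz.
2.8 MHz ≤ fs/2 = 3.15 MHz, appears at 2.8 MHz.
24.6 MHz mod fs = 5.7 MHz.
5.7 MHz > fs/2 = 3.15 MHz, folds to fs − 5.7 MHz = 0.6 MHz.
8.1 MHz mod fs = 1.8 MHz.
1.8 MHz ≤ fs/2 = 3.15 MHz, appears at 1.8 MHz.
4.15 MHz > fs/2 = 3.15 MHz, folds to fs − 4.15 MHz = 2.15 MHz.
Distinct values: {0.6 MHz, 1.8 MHz, 2.15 MHz, 2.8 MHz, 2.9 MHz}.

0.6 MHz, 1.8 MHz, 2.15 MHz, 2.8 MHz, 2.9 MHz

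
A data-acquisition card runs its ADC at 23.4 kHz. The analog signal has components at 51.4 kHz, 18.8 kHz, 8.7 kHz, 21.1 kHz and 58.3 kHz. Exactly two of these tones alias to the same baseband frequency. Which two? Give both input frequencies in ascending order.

18.8 kHz, 51.4 kHz

fs/2 = 11.7 kHz.
51.4 kHz mod fs = 4.6 kHz.
4.6 kHz ≤ fs/2 = 11.7 kHz, appears at 4.6 kHz.
18.8 kHz > fs/2 = 11.7 kHz, folds to fs − 18.8 kHz = 4.6 kHz.
8.7 kHz ≤ fs/2 = 11.7 kHz, passes unchanged.
21.1 kHz > fs/2 = 11.7 kHz, folds to fs − 21.1 kHz = 2.3 kHz.
58.3 kHz mod fs = 11.5 kHz.
11.5 kHz ≤ fs/2 = 11.7 kHz, appears at 11.5 kHz.
18.8 kHz and 51.4 kHz both map to 4.6 kHz.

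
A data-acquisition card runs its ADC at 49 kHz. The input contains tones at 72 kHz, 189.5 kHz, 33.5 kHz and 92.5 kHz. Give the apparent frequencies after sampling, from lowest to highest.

fs/2 = 24.5 kHz.
72 kHz mod fs = 23 kHz.
23 kHz ≤ fs/2 = 24.5 kHz, appears at 23 kHz.
189.5 kHz mod fs = 42.5 kHz.
42.5 kHz > fs/2 = 24.5 kHz, folds to fs − 42.5 kHz = 6.5 kHz.
33.5 kHz > fs/2 = 24.5 kHz, folds to fs − 33.5 kHz = 15.5 kHz.
92.5 kHz mod fs = 43.5 kHz.
43.5 kHz > fs/2 = 24.5 kHz, folds to fs − 43.5 kHz = 5.5 kHz.
Distinct values: {5.5 kHz, 6.5 kHz, 15.5 kHz, 23 kHz}.

5.5 kHz, 6.5 kHz, 15.5 kHz, 23 kHz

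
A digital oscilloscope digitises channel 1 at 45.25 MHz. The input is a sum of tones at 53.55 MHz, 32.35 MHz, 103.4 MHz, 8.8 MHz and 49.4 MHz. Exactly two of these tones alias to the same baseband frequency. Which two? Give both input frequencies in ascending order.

fs/2 = 22.625 MHz.
53.55 MHz mod fs = 8.3 MHz.
8.3 MHz ≤ fs/2 = 22.625 MHz, appears at 8.3 MHz.
32.35 MHz > fs/2 = 22.625 MHz, folds to fs − 32.35 MHz = 12.9 MHz.
103.4 MHz mod fs = 12.9 MHz.
12.9 MHz ≤ fs/2 = 22.625 MHz, appears at 12.9 MHz.
8.8 MHz ≤ fs/2 = 22.625 MHz, passes unchanged.
49.4 MHz mod fs = 4.15 MHz.
4.15 MHz ≤ fs/2 = 22.625 MHz, appears at 4.15 MHz.
32.35 MHz and 103.4 MHz both map to 12.9 MHz.

32.35 MHz, 103.4 MHz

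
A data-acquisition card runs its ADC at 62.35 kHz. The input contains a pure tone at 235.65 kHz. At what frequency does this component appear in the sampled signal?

13.75 kHz

235.65 kHz mod fs = 48.6 kHz.
48.6 kHz > fs/2 = 31.175 kHz, folds to fs − 48.6 kHz = 13.75 kHz.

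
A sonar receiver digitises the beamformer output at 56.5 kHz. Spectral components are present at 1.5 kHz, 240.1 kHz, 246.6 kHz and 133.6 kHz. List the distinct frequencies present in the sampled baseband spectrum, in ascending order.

fs/2 = 28.25 kHz.
1.5 kHz ≤ fs/2 = 28.25 kHz, passes unchanged.
240.1 kHz mod fs = 14.1 kHz.
14.1 kHz ≤ fs/2 = 28.25 kHz, appears at 14.1 kHz.
246.6 kHz mod fs = 20.6 kHz.
20.6 kHz ≤ fs/2 = 28.25 kHz, appears at 20.6 kHz.
133.6 kHz mod fs = 20.6 kHz.
20.6 kHz ≤ fs/2 = 28.25 kHz, appears at 20.6 kHz.
Distinct values: {1.5 kHz, 14.1 kHz, 20.6 kHz}.

1.5 kHz, 14.1 kHz, 20.6 kHz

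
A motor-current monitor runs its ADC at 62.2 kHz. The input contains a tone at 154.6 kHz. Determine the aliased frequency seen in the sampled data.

30.2 kHz

154.6 kHz mod fs = 30.2 kHz.
30.2 kHz ≤ fs/2 = 31.1 kHz, appears at 30.2 kHz.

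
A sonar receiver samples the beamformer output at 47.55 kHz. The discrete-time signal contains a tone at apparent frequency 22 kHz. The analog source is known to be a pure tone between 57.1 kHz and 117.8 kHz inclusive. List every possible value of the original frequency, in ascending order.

Frequencies that alias to 22 kHz are k·fs ± 22 kHz for integer k ≥ 0.
k=0: 22 kHz.
k=1: 25.55 kHz, 69.55 kHz.
k=2: 73.1 kHz, 117.1 kHz.
k=3: 120.65 kHz, 164.65 kHz.
Within [57.1 kHz, 117.8 kHz]: 69.55 kHz, 73.1 kHz, 117.1 kHz.

69.55 kHz, 73.1 kHz, 117.1 kHz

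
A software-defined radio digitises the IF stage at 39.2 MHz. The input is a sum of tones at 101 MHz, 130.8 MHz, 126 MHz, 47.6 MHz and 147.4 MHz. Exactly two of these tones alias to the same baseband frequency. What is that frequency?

8.4 MHz

fs/2 = 19.6 MHz.
101 MHz mod fs = 22.6 MHz.
22.6 MHz > fs/2 = 19.6 MHz, folds to fs − 22.6 MHz = 16.6 MHz.
130.8 MHz mod fs = 13.2 MHz.
13.2 MHz ≤ fs/2 = 19.6 MHz, appears at 13.2 MHz.
126 MHz mod fs = 8.4 MHz.
8.4 MHz ≤ fs/2 = 19.6 MHz, appears at 8.4 MHz.
47.6 MHz mod fs = 8.4 MHz.
8.4 MHz ≤ fs/2 = 19.6 MHz, appears at 8.4 MHz.
147.4 MHz mod fs = 29.8 MHz.
29.8 MHz > fs/2 = 19.6 MHz, folds to fs − 29.8 MHz = 9.4 MHz.
47.6 MHz and 126 MHz both map to 8.4 MHz.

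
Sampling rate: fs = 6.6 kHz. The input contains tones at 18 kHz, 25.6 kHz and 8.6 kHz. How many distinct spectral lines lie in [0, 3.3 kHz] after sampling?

3

fs/2 = 3.3 kHz.
18 kHz mod fs = 4.8 kHz.
4.8 kHz > fs/2 = 3.3 kHz, folds to fs − 4.8 kHz = 1.8 kHz.
25.6 kHz mod fs = 5.8 kHz.
5.8 kHz > fs/2 = 3.3 kHz, folds to fs − 5.8 kHz = 0.8 kHz.
8.6 kHz mod fs = 2 kHz.
2 kHz ≤ fs/2 = 3.3 kHz, appears at 2 kHz.
Distinct values: {0.8 kHz, 1.8 kHz, 2 kHz} → 3.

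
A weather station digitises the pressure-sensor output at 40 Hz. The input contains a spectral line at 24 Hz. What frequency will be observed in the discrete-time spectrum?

16 Hz

24 Hz > fs/2 = 20 Hz, folds to fs − 24 Hz = 16 Hz.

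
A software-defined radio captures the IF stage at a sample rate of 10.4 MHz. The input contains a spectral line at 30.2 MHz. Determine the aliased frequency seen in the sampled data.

30.2 MHz mod fs = 9.4 MHz.
9.4 MHz > fs/2 = 5.2 MHz, folds to fs − 9.4 MHz = 1 MHz.

1 MHz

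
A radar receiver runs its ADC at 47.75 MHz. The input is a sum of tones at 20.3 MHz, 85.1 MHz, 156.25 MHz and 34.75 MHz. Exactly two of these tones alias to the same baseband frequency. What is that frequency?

13 MHz

fs/2 = 23.875 MHz.
20.3 MHz ≤ fs/2 = 23.875 MHz, passes unchanged.
85.1 MHz mod fs = 37.35 MHz.
37.35 MHz > fs/2 = 23.875 MHz, folds to fs − 37.35 MHz = 10.4 MHz.
156.25 MHz mod fs = 13 MHz.
13 MHz ≤ fs/2 = 23.875 MHz, appears at 13 MHz.
34.75 MHz > fs/2 = 23.875 MHz, folds to fs − 34.75 MHz = 13 MHz.
34.75 MHz and 156.25 MHz both map to 13 MHz.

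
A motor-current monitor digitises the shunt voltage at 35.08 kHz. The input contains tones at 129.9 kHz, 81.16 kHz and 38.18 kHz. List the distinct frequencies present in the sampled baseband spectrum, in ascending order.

fs/2 = 17.54 kHz.
129.9 kHz mod fs = 24.66 kHz.
24.66 kHz > fs/2 = 17.54 kHz, folds to fs − 24.66 kHz = 10.42 kHz.
81.16 kHz mod fs = 11 kHz.
11 kHz ≤ fs/2 = 17.54 kHz, appears at 11 kHz.
38.18 kHz mod fs = 3.1 kHz.
3.1 kHz ≤ fs/2 = 17.54 kHz, appears at 3.1 kHz.
Distinct values: {3.1 kHz, 10.42 kHz, 11 kHz}.

3.1 kHz, 10.42 kHz, 11 kHz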